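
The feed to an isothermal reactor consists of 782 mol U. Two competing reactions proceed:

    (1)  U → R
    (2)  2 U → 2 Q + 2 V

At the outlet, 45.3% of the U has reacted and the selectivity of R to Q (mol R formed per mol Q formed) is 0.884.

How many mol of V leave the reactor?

Conversion of U: U consumed = 0.453 × 782 = 354.2 mol = 1ξ₁ + 2ξ₂.
Selectivity: 1ξ₁ / (2ξ₂) = 0.884 → ξ₁ = 1.768 ξ₂.
Substitute: (1·1.768 + 2) ξ₂ = 354.2 → ξ₂ = 94.01 mol, ξ₁ = 166.2 mol.
Outlet amounts (n = n₀ + Σ ν·ξ):
  U: 782 − 1(166.2) − 2(94.01) = 427.8
  R: 0 + 1(166.2) = 166.2
  Q: 0 + 2(94.01) = 188
  V: 0 + 2(94.01) = 188

188 mol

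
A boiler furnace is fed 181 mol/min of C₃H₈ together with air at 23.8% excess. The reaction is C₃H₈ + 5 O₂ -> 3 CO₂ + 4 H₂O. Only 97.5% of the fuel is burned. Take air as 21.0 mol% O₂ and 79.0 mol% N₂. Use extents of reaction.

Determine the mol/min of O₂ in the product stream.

238 mol/min

Stoichiometric O₂ = 5 × 181 = 905 mol/min; O₂ fed = 905 × 1.238 = 1120 mol/min.
N₂ fed = 1120 × 79/21 = 4215 mol/min.
Fuel reacted = 0.975 × 181 → ξ = 176.5 mol/min.
Outlet (n = n₀ + ν ξ):
  C₃H₈: 181 − 1(176.5) = 4.525
  O₂: 1120 − 5(176.5) = 238
  N₂: 4215 (inert)
  CO₂: 0 + 3(176.5) = 529.4
  H₂O: 0 + 4(176.5) = 705.9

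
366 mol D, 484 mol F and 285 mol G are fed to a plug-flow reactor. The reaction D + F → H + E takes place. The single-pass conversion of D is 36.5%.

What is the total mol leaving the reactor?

D reacted = 0.365 × 366 = 133.6 mol; ν_D = −1, so ξ = 133.6/1 = 133.6 mol.
Outlet amounts (n = n₀ + ν ξ):
  D: 366 − 1(133.6) = 232.4
  F: 484 − 1(133.6) = 350.4
  H: 0 + 1(133.6) = 133.6
  E: 0 + 1(133.6) = 133.6
  G: 285 (inert)
Total out = 232.4 + 350.4 + 133.6 + 133.6 + 285 = 1135 mol.

1140 mol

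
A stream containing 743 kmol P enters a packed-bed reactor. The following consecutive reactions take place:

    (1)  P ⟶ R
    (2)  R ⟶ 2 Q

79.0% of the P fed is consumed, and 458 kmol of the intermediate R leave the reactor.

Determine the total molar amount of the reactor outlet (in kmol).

872 kmol

Conversion of P: P consumed = 1ξ₁ = 0.79 × 743 → ξ₁ = 587 kmol.
R balance: n_R = 0 + 1ξ₁ − 1ξ₂ = 458 → ξ₂ = (1·587 − 458)/1 = 129 kmol.
Outlet amounts (n = n₀ + Σ ν·ξ):
  P: 743 − 1(587) = 156
  R: 0 + 1(587) − 1(129) = 458
  Q: 0 + 2(129) = 257.9
Total out = 156 + 458 + 257.9 = 872 kmol.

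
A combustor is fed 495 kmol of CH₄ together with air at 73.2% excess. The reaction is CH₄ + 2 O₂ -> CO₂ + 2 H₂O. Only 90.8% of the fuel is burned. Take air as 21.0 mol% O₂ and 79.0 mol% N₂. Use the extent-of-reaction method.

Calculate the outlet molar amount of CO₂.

449 kmol

Stoichiometric O₂ = 2 × 495 = 990 kmol; O₂ fed = 990 × 1.732 = 1715 kmol.
N₂ fed = 1715 × 79/21 = 6450 kmol.
Fuel reacted = 0.908 × 495 → ξ = 449.5 kmol.
Outlet (n = n₀ + ν ξ):
  CH₄: 495 − 1(449.5) = 45.54
  O₂: 1715 − 2(449.5) = 815.8
  N₂: 6450 (inert)
  CO₂: 0 + 1(449.5) = 449.5
  H₂O: 0 + 2(449.5) = 898.9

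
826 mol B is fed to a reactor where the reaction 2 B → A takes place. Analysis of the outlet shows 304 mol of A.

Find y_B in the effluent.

For A: n = n₀ + 1ξ → 304 = 0 + 1ξ, giving ξ = 304 mol.
Outlet amounts (n = n₀ + ν ξ):
  B: 826 − 2(304) = 218
  A: 0 + 1(304) = 304
Total out = 522 mol; y_B = 218 / 522 = 0.4176.

0.418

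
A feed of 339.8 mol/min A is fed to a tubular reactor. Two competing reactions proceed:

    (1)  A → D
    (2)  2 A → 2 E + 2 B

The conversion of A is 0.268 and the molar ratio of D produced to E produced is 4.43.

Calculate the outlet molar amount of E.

Conversion of A: A consumed = 0.268 × 339.8 = 91.07 mol/min = 1ξ₁ + 2ξ₂.
Selectivity: 1ξ₁ / (2ξ₂) = 4.43 → ξ₁ = 8.86 ξ₂.
Substitute: (1·8.86 + 2) ξ₂ = 91.07 → ξ₂ = 8.385 mol/min, ξ₁ = 74.3 mol/min.
Outlet amounts (n = n₀ + Σ ν·ξ):
  A: 339.8 − 1(74.3) − 2(8.385) = 248.7
  D: 0 + 1(74.3) = 74.3
  E: 0 + 2(8.385) = 16.77
  B: 0 + 2(8.385) = 16.77

16.8 mol/min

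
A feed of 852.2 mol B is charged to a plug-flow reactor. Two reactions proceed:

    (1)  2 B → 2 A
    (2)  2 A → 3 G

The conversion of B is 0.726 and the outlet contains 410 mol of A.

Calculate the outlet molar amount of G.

313 mol

Conversion of B: B consumed = 2ξ₁ = 0.726 × 852.2 → ξ₁ = 309.3 mol.
A balance: n_A = 0 + 2ξ₁ − 2ξ₂ = 410 → ξ₂ = (2·309.3 − 410)/2 = 104.3 mol.
Outlet amounts (n = n₀ + Σ ν·ξ):
  B: 852.2 − 2(309.3) = 233.5
  A: 0 + 2(309.3) − 2(104.3) = 410
  G: 0 + 3(104.3) = 313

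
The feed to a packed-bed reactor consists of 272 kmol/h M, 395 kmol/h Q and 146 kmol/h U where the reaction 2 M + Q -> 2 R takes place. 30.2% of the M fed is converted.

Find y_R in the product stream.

0.106

M reacted = 0.302 × 272 = 82.14 kmol/h; ν_M = −2, so ξ = 82.14/2 = 41.07 kmol/h.
Outlet amounts (n = n₀ + ν ξ):
  M: 272 − 2(41.07) = 189.9
  Q: 395 − 1(41.07) = 353.9
  R: 0 + 2(41.07) = 82.14
  U: 146 (inert)
Total out = 771.9 kmol/h; y_R = 82.14 / 771.9 = 0.1064.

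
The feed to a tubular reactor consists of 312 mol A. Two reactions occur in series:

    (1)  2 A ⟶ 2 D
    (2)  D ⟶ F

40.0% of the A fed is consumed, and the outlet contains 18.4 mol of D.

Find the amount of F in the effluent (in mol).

106 mol

Conversion of A: A consumed = 2ξ₁ = 0.4 × 312 → ξ₁ = 62.4 mol.
D balance: n_D = 0 + 2ξ₁ − 1ξ₂ = 18.4 → ξ₂ = (2·62.4 − 18.4)/1 = 106.4 mol.
Outlet amounts (n = n₀ + Σ ν·ξ):
  A: 312 − 2(62.4) = 187.2
  D: 0 + 2(62.4) − 1(106.4) = 18.4
  F: 0 + 1(106.4) = 106.4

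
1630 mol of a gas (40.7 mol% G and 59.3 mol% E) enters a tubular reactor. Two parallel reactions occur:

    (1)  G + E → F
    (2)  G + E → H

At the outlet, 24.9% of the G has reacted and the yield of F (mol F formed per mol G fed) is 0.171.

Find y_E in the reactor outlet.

0.547

Yield of F: 1ξ₁ / 663.4 = 0.171 → ξ₁ = 113.4 mol.
Conversion of G: 1ξ₁ + 1ξ₂ = 0.249 × 663.4 = 165.2 → ξ₂ = 51.75 mol.
Outlet amounts (n = n₀ + Σ ν·ξ):
  G: 663.4 − 1(113.4) − 1(51.75) = 498.2
  E: 966.6 − 1(113.4) − 1(51.75) = 801.4
  F: 0 + 1(113.4) = 113.4
  H: 0 + 1(51.75) = 51.75
Total out = 1465 mol; y_E = 801.4 / 1465 = 0.5471.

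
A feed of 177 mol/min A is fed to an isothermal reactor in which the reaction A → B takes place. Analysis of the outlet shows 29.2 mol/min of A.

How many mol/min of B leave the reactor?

For A: n = n₀ − 1ξ → 29.2 = 177 − 1ξ, giving ξ = 147.8 mol/min.
Outlet amounts (n = n₀ + ν ξ):
  A: 177 − 1(147.8) = 29.2
  B: 0 + 1(147.8) = 147.8

148 mol/min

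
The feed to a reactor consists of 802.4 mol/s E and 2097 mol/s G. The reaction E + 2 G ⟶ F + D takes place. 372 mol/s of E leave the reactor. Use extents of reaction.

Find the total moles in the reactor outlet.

2470 mol/s

For E: n = n₀ − 1ξ → 372 = 802.4 − 1ξ, giving ξ = 430.4 mol/s.
Outlet amounts (n = n₀ + ν ξ):
  E: 802.4 − 1(430.4) = 372
  G: 2097 − 2(430.4) = 1236
  F: 0 + 1(430.4) = 430.4
  D: 0 + 1(430.4) = 430.4
Total out = 372 + 1236 + 430.4 + 430.4 = 2469 mol/s.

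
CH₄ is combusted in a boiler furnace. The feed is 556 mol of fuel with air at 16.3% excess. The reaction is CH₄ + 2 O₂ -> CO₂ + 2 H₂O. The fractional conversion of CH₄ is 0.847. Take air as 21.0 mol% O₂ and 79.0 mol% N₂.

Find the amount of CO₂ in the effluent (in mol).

471 mol

Stoichiometric O₂ = 2 × 556 = 1112 mol; O₂ fed = 1112 × 1.163 = 1293 mol.
N₂ fed = 1293 × 79/21 = 4865 mol.
Fuel reacted = 0.847 × 556 → ξ = 470.9 mol.
Outlet (n = n₀ + ν ξ):
  CH₄: 556 − 1(470.9) = 85.07
  O₂: 1293 − 2(470.9) = 351.4
  N₂: 4865 (inert)
  CO₂: 0 + 1(470.9) = 470.9
  H₂O: 0 + 2(470.9) = 941.9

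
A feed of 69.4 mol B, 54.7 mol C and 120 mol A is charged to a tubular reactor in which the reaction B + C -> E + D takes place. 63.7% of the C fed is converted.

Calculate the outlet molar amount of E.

C reacted = 0.637 × 54.7 = 34.84 mol; ν_C = −1, so ξ = 34.84/1 = 34.84 mol.
Outlet amounts (n = n₀ + ν ξ):
  B: 69.4 − 1(34.84) = 34.56
  C: 54.7 − 1(34.84) = 19.86
  E: 0 + 1(34.84) = 34.84
  D: 0 + 1(34.84) = 34.84
  A: 120 (inert)

34.8 mol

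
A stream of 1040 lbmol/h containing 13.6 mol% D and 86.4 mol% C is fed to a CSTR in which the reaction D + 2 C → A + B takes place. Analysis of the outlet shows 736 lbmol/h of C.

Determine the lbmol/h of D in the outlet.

60.2 lbmol/h

For C: n = n₀ − 2ξ → 736 = 898.6 − 2ξ, giving ξ = 81.28 lbmol/h.
Outlet amounts (n = n₀ + ν ξ):
  D: 141.4 − 1(81.28) = 60.16
  C: 898.6 − 2(81.28) = 736
  A: 0 + 1(81.28) = 81.28
  B: 0 + 1(81.28) = 81.28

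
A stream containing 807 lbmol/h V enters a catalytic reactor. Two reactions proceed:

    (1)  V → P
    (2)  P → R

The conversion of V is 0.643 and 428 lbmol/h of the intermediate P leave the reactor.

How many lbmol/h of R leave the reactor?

Conversion of V: V consumed = 1ξ₁ = 0.643 × 807 → ξ₁ = 518.9 lbmol/h.
P balance: n_P = 0 + 1ξ₁ − 1ξ₂ = 428 → ξ₂ = (1·518.9 − 428)/1 = 90.9 lbmol/h.
Outlet amounts (n = n₀ + Σ ν·ξ):
  V: 807 − 1(518.9) = 288.1
  P: 0 + 1(518.9) − 1(90.9) = 428
  R: 0 + 1(90.9) = 90.9

90.9 lbmol/h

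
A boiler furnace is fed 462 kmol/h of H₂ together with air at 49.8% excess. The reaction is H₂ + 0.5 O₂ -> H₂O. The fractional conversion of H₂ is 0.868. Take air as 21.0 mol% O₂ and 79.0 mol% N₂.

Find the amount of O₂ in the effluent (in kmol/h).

Stoichiometric O₂ = 0.5 × 462 = 231 kmol/h; O₂ fed = 231 × 1.498 = 346 kmol/h.
N₂ fed = 346 × 79/21 = 1302 kmol/h.
Fuel reacted = 0.868 × 462 → ξ = 401 kmol/h.
Outlet (n = n₀ + ν ξ):
  H₂: 462 − 1(401) = 60.98
  O₂: 346 − 0.5(401) = 145.5
  N₂: 1302 (inert)
  H₂O: 0 + 1(401) = 401

146 kmol/h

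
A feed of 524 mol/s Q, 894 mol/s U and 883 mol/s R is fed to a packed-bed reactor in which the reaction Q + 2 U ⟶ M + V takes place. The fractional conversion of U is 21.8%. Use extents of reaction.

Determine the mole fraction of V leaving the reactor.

U reacted = 0.218 × 894 = 194.9 mol/s; ν_U = −2, so ξ = 194.9/2 = 97.45 mol/s.
Outlet amounts (n = n₀ + ν ξ):
  Q: 524 − 1(97.45) = 426.6
  U: 894 − 2(97.45) = 699.1
  M: 0 + 1(97.45) = 97.45
  V: 0 + 1(97.45) = 97.45
  R: 883 (inert)
Total out = 2204 mol/s; y_V = 97.45 / 2204 = 0.04422.

0.0442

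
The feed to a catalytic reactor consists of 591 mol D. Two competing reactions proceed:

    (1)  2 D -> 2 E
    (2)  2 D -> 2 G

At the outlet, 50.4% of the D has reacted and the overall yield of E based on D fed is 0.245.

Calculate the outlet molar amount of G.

153 mol

Yield of E: 2ξ₁ / 591 = 0.245 → ξ₁ = 72.4 mol.
Conversion of D: 2ξ₁ + 2ξ₂ = 0.504 × 591 = 297.9 → ξ₂ = 76.53 mol.
Outlet amounts (n = n₀ + Σ ν·ξ):
  D: 591 − 2(72.4) − 2(76.53) = 293.1
  E: 0 + 2(72.4) = 144.8
  G: 0 + 2(76.53) = 153.1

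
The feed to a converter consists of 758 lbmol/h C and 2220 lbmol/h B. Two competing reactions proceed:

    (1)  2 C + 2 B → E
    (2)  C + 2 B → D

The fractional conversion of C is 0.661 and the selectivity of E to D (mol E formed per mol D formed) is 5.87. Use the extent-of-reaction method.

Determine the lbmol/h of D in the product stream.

39.3 lbmol/h

Conversion of C: C consumed = 0.661 × 758 = 501 lbmol/h = 2ξ₁ + 1ξ₂.
Selectivity: 1ξ₁ / (1ξ₂) = 5.87 → ξ₁ = 5.87 ξ₂.
Substitute: (2·5.87 + 1) ξ₂ = 501 → ξ₂ = 39.33 lbmol/h, ξ₁ = 230.9 lbmol/h.
Outlet amounts (n = n₀ + Σ ν·ξ):
  C: 758 − 2(230.9) − 1(39.33) = 257
  B: 2220 − 2(230.9) − 2(39.33) = 1680
  E: 0 + 1(230.9) = 230.9
  D: 0 + 1(39.33) = 39.33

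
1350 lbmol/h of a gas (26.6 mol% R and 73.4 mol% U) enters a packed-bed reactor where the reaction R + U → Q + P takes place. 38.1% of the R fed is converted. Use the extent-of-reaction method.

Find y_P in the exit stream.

R reacted = 0.381 × 359.1 = 136.8 lbmol/h; ν_R = −1, so ξ = 136.8/1 = 136.8 lbmol/h.
Outlet amounts (n = n₀ + ν ξ):
  R: 359.1 − 1(136.8) = 222.3
  U: 990.9 − 1(136.8) = 854.1
  Q: 0 + 1(136.8) = 136.8
  P: 0 + 1(136.8) = 136.8
Total out = 1350 lbmol/h; y_P = 136.8 / 1350 = 0.1013.

0.101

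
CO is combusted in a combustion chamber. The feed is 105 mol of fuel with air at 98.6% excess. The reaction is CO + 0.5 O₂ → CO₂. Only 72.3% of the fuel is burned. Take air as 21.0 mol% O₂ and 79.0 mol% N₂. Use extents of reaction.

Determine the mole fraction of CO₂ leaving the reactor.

0.135

Stoichiometric O₂ = 0.5 × 105 = 52.5 mol; O₂ fed = 52.5 × 1.986 = 104.3 mol.
N₂ fed = 104.3 × 79/21 = 392.2 mol.
Fuel reacted = 0.723 × 105 → ξ = 75.91 mol.
Outlet (n = n₀ + ν ξ):
  CO: 105 − 1(75.91) = 29.09
  O₂: 104.3 − 0.5(75.91) = 66.31
  N₂: 392.2 (inert)
  CO₂: 0 + 1(75.91) = 75.91
Total out = 563.5 mol; y_CO₂ = 75.91 / 563.5 = 0.1347.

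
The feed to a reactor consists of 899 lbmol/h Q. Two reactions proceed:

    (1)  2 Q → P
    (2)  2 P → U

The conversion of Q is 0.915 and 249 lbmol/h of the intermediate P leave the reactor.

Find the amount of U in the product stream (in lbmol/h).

Conversion of Q: Q consumed = 2ξ₁ = 0.915 × 899 → ξ₁ = 411.3 lbmol/h.
P balance: n_P = 0 + 1ξ₁ − 2ξ₂ = 249 → ξ₂ = (1·411.3 − 249)/2 = 81.15 lbmol/h.
Outlet amounts (n = n₀ + Σ ν·ξ):
  Q: 899 − 2(411.3) = 76.41
  P: 0 + 1(411.3) − 2(81.15) = 249
  U: 0 + 1(81.15) = 81.15

81.1 lbmol/h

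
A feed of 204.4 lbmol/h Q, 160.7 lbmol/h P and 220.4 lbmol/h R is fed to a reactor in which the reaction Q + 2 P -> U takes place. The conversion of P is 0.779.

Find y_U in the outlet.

P reacted = 0.779 × 160.7 = 125.2 lbmol/h; ν_P = −2, so ξ = 125.2/2 = 62.59 lbmol/h.
Outlet amounts (n = n₀ + ν ξ):
  Q: 204.4 − 1(62.59) = 141.8
  P: 160.7 − 2(62.59) = 35.51
  U: 0 + 1(62.59) = 62.59
  R: 220.4 (inert)
Total out = 460.3 lbmol/h; y_U = 62.59 / 460.3 = 0.136.

0.136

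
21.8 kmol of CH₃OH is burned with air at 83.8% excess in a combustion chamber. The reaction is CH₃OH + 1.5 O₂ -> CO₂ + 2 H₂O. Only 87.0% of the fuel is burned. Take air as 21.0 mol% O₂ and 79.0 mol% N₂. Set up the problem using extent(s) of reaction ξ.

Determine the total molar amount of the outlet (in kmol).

317 kmol

Stoichiometric O₂ = 1.5 × 21.8 = 32.7 kmol; O₂ fed = 32.7 × 1.838 = 60.1 kmol.
N₂ fed = 60.1 × 79/21 = 226.1 kmol.
Fuel reacted = 0.87 × 21.8 → ξ = 18.97 kmol.
Outlet (n = n₀ + ν ξ):
  CH₃OH: 21.8 − 1(18.97) = 2.834
  O₂: 60.1 − 1.5(18.97) = 31.65
  N₂: 226.1 (inert)
  CO₂: 0 + 1(18.97) = 18.97
  H₂O: 0 + 2(18.97) = 37.93
Total out = 2.834 + 31.65 + 226.1 + 18.97 + 37.93 = 317.5 kmol.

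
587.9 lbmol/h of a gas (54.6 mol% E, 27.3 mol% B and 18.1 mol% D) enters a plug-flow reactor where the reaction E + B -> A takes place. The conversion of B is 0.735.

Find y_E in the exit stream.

B reacted = 0.735 × 160.5 = 118 lbmol/h; ν_B = −1, so ξ = 118/1 = 118 lbmol/h.
Outlet amounts (n = n₀ + ν ξ):
  E: 321 − 1(118) = 203
  B: 160.5 − 1(118) = 42.53
  A: 0 + 1(118) = 118
  D: 106.4 (inert)
Total out = 469.9 lbmol/h; y_E = 203 / 469.9 = 0.432.

0.432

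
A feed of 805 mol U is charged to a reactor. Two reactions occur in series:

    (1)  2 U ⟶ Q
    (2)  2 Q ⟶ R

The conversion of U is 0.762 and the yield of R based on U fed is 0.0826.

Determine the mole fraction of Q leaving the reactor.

Conversion of U: U consumed = 2ξ₁ = 0.762 × 805 → ξ₁ = 306.7 mol.
Yield of R: 1ξ₂ / 805 = 0.0826 → ξ₂ = 66.49 mol.
Outlet amounts (n = n₀ + Σ ν·ξ):
  U: 805 − 2(306.7) = 191.6
  Q: 0 + 1(306.7) − 2(66.49) = 173.7
  R: 0 + 1(66.49) = 66.49
Total out = 431.8 mol; y_Q = 173.7 / 431.8 = 0.4023.

0.402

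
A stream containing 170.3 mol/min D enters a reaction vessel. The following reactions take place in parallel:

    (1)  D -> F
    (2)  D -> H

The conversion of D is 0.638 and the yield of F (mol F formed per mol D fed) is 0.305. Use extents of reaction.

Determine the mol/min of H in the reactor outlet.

Yield of F: 1ξ₁ / 170.3 = 0.305 → ξ₁ = 51.94 mol/min.
Conversion of D: 1ξ₁ + 1ξ₂ = 0.638 × 170.3 = 108.7 → ξ₂ = 56.71 mol/min.
Outlet amounts (n = n₀ + Σ ν·ξ):
  D: 170.3 − 1(51.94) − 1(56.71) = 61.65
  F: 0 + 1(51.94) = 51.94
  H: 0 + 1(56.71) = 56.71

56.7 mol/min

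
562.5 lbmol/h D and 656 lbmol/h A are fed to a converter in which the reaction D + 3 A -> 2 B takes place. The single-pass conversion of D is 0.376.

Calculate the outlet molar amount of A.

D reacted = 0.376 × 562.5 = 211.5 lbmol/h; ν_D = −1, so ξ = 211.5/1 = 211.5 lbmol/h.
Outlet amounts (n = n₀ + ν ξ):
  D: 562.5 − 1(211.5) = 351
  A: 656 − 3(211.5) = 21.5
  B: 0 + 2(211.5) = 423

21.5 lbmol/h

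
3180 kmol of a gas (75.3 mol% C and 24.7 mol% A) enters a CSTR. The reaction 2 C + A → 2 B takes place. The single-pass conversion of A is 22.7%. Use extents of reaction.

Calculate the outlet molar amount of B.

A reacted = 0.227 × 785.5 = 178.3 kmol; ν_A = −1, so ξ = 178.3/1 = 178.3 kmol.
Outlet amounts (n = n₀ + ν ξ):
  C: 2395 − 2(178.3) = 2038
  A: 785.5 − 1(178.3) = 607.2
  B: 0 + 2(178.3) = 356.6

357 kmol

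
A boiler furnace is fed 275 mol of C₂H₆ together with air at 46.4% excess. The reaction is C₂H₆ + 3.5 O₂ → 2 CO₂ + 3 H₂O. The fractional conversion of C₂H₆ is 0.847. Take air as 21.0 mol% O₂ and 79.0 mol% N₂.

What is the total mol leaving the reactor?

Stoichiometric O₂ = 3.5 × 275 = 962.5 mol; O₂ fed = 962.5 × 1.464 = 1409 mol.
N₂ fed = 1409 × 79/21 = 5301 mol.
Fuel reacted = 0.847 × 275 → ξ = 232.9 mol.
Outlet (n = n₀ + ν ξ):
  C₂H₆: 275 − 1(232.9) = 42.08
  O₂: 1409 − 3.5(232.9) = 593.9
  N₂: 5301 (inert)
  CO₂: 0 + 2(232.9) = 465.8
  H₂O: 0 + 3(232.9) = 698.8
Total out = 42.08 + 593.9 + 5301 + 465.8 + 698.8 = 7101 mol.

7100 mol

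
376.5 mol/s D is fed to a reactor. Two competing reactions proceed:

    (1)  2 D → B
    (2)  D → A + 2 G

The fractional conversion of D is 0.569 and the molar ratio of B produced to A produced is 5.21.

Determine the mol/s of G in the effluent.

Conversion of D: D consumed = 0.569 × 376.5 = 214.2 mol/s = 2ξ₁ + 1ξ₂.
Selectivity: 1ξ₁ / (1ξ₂) = 5.21 → ξ₁ = 5.21 ξ₂.
Substitute: (2·5.21 + 1) ξ₂ = 214.2 → ξ₂ = 18.76 mol/s, ξ₁ = 97.73 mol/s.
Outlet amounts (n = n₀ + Σ ν·ξ):
  D: 376.5 − 2(97.73) − 1(18.76) = 162.3
  B: 0 + 1(97.73) = 97.73
  A: 0 + 1(18.76) = 18.76
  G: 0 + 2(18.76) = 37.52

37.5 mol/s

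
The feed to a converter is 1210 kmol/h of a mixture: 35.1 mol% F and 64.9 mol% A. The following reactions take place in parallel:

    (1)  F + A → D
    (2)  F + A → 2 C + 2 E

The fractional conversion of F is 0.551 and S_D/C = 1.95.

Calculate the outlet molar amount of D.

186 kmol/h

Conversion of F: F consumed = 0.551 × 424.7 = 234 kmol/h = 1ξ₁ + 1ξ₂.
Selectivity: 1ξ₁ / (2ξ₂) = 1.95 → ξ₁ = 3.9 ξ₂.
Substitute: (1·3.9 + 1) ξ₂ = 234 → ξ₂ = 47.76 kmol/h, ξ₁ = 186.3 kmol/h.
Outlet amounts (n = n₀ + Σ ν·ξ):
  F: 424.7 − 1(186.3) − 1(47.76) = 190.7
  A: 785.3 − 1(186.3) − 1(47.76) = 551.3
  D: 0 + 1(186.3) = 186.3
  C: 0 + 2(47.76) = 95.52
  E: 0 + 2(47.76) = 95.52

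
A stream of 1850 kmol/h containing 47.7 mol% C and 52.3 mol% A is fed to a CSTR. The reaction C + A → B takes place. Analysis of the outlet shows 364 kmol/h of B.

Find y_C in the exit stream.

0.349

For B: n = n₀ + 1ξ → 364 = 0 + 1ξ, giving ξ = 364 kmol/h.
Outlet amounts (n = n₀ + ν ξ):
  C: 882.5 − 1(364) = 518.5
  A: 967.5 − 1(364) = 603.5
  B: 0 + 1(364) = 364
Total out = 1486 kmol/h; y_C = 518.5 / 1486 = 0.3489.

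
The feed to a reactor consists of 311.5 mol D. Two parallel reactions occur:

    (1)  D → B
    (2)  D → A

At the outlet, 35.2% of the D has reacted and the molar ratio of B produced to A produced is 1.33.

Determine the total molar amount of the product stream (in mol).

Conversion of D: D consumed = 0.352 × 311.5 = 109.6 mol = 1ξ₁ + 1ξ₂.
Selectivity: 1ξ₁ / (1ξ₂) = 1.33 → ξ₁ = 1.33 ξ₂.
Substitute: (1·1.33 + 1) ξ₂ = 109.6 → ξ₂ = 47.06 mol, ξ₁ = 62.59 mol.
Outlet amounts (n = n₀ + Σ ν·ξ):
  D: 311.5 − 1(62.59) − 1(47.06) = 201.9
  B: 0 + 1(62.59) = 62.59
  A: 0 + 1(47.06) = 47.06
Total out = 201.9 + 62.59 + 47.06 = 311.5 mol.

312 mol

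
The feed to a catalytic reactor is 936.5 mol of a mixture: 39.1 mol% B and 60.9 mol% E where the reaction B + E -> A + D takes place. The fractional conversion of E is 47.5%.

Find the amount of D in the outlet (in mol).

271 mol

E reacted = 0.475 × 570.3 = 270.9 mol; ν_E = −1, so ξ = 270.9/1 = 270.9 mol.
Outlet amounts (n = n₀ + ν ξ):
  B: 366.2 − 1(270.9) = 95.27
  E: 570.3 − 1(270.9) = 299.4
  A: 0 + 1(270.9) = 270.9
  D: 0 + 1(270.9) = 270.9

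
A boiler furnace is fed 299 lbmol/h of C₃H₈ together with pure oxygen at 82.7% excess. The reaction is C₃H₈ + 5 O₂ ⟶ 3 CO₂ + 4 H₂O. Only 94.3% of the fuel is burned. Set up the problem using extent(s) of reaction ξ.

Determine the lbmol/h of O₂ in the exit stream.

Stoichiometric O₂ = 5 × 299 = 1495 lbmol/h; O₂ fed = 1495 × 1.827 = 2731 lbmol/h.
Fuel reacted = 0.943 × 299 → ξ = 282 lbmol/h.
Outlet (n = n₀ + ν ξ):
  C₃H₈: 299 − 1(282) = 17.04
  O₂: 2731 − 5(282) = 1322
  CO₂: 0 + 3(282) = 845.9
  H₂O: 0 + 4(282) = 1128

1320 lbmol/h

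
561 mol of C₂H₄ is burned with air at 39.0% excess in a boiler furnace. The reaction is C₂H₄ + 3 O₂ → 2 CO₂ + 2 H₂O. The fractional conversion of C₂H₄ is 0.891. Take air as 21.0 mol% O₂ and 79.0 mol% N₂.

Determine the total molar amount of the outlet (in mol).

11700 mol

Stoichiometric O₂ = 3 × 561 = 1683 mol; O₂ fed = 1683 × 1.390 = 2339 mol.
N₂ fed = 2339 × 79/21 = 8800 mol.
Fuel reacted = 0.891 × 561 → ξ = 499.9 mol.
Outlet (n = n₀ + ν ξ):
  C₂H₄: 561 − 1(499.9) = 61.15
  O₂: 2339 − 3(499.9) = 839.8
  N₂: 8800 (inert)
  CO₂: 0 + 2(499.9) = 999.7
  H₂O: 0 + 2(499.9) = 999.7
Total out = 61.15 + 839.8 + 8800 + 999.7 + 999.7 = 11700 mol.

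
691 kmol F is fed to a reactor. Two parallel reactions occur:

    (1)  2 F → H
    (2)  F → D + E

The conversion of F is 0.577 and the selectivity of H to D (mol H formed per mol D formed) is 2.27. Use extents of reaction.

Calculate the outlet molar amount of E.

Conversion of F: F consumed = 0.577 × 691 = 398.7 kmol = 2ξ₁ + 1ξ₂.
Selectivity: 1ξ₁ / (1ξ₂) = 2.27 → ξ₁ = 2.27 ξ₂.
Substitute: (2·2.27 + 1) ξ₂ = 398.7 → ξ₂ = 71.97 kmol, ξ₁ = 163.4 kmol.
Outlet amounts (n = n₀ + Σ ν·ξ):
  F: 691 − 2(163.4) − 1(71.97) = 292.3
  H: 0 + 1(163.4) = 163.4
  D: 0 + 1(71.97) = 71.97
  E: 0 + 1(71.97) = 71.97

72 kmol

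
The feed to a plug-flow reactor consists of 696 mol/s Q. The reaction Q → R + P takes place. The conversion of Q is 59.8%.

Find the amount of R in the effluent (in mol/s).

Q reacted = 0.598 × 696 = 416.2 mol/s; ν_Q = −1, so ξ = 416.2/1 = 416.2 mol/s.
Outlet amounts (n = n₀ + ν ξ):
  Q: 696 − 1(416.2) = 279.8
  R: 0 + 1(416.2) = 416.2
  P: 0 + 1(416.2) = 416.2

416 mol/s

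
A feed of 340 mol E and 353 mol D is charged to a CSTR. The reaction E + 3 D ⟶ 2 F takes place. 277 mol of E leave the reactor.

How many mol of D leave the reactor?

For E: n = n₀ − 1ξ → 277 = 340 − 1ξ, giving ξ = 63 mol.
Outlet amounts (n = n₀ + ν ξ):
  E: 340 − 1(63) = 277
  D: 353 − 3(63) = 164
  F: 0 + 2(63) = 126

164 mol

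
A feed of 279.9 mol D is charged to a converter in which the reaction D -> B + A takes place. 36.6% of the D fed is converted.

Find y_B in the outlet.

0.268

D reacted = 0.366 × 279.9 = 102.4 mol; ν_D = −1, so ξ = 102.4/1 = 102.4 mol.
Outlet amounts (n = n₀ + ν ξ):
  D: 279.9 − 1(102.4) = 177.5
  B: 0 + 1(102.4) = 102.4
  A: 0 + 1(102.4) = 102.4
Total out = 382.3 mol; y_B = 102.4 / 382.3 = 0.2679.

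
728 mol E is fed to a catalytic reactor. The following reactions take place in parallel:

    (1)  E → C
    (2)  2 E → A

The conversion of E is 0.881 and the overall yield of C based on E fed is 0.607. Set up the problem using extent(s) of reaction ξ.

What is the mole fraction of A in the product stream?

0.159

Yield of C: 1ξ₁ / 728 = 0.607 → ξ₁ = 441.9 mol.
Conversion of E: 1ξ₁ + 2ξ₂ = 0.881 × 728 = 641.4 → ξ₂ = 99.74 mol.
Outlet amounts (n = n₀ + Σ ν·ξ):
  E: 728 − 1(441.9) − 2(99.74) = 86.63
  C: 0 + 1(441.9) = 441.9
  A: 0 + 1(99.74) = 99.74
Total out = 628.3 mol; y_A = 99.74 / 628.3 = 0.1587.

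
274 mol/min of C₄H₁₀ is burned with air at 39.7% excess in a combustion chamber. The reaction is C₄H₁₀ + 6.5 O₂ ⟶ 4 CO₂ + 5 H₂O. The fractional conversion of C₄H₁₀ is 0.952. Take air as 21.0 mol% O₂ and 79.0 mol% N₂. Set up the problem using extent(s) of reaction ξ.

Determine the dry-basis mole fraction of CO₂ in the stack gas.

Stoichiometric O₂ = 6.5 × 274 = 1781 mol/min; O₂ fed = 1781 × 1.397 = 2488 mol/min.
N₂ fed = 2488 × 79/21 = 9360 mol/min.
Fuel reacted = 0.952 × 274 → ξ = 260.8 mol/min.
Outlet (n = n₀ + ν ξ):
  C₄H₁₀: 274 − 1(260.8) = 13.15
  O₂: 2488 − 6.5(260.8) = 792.5
  N₂: 9360 (inert)
  CO₂: 0 + 4(260.8) = 1043
  H₂O: 0 + 5(260.8) = 1304
Dry total = 11210 mol/min; y_CO₂ (dry) = 1043 / 11210 = 0.09309.

0.0931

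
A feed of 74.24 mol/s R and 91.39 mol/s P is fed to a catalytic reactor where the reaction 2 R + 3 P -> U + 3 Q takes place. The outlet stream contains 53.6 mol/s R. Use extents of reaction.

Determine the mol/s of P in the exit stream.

For R: n = n₀ − 2ξ → 53.6 = 74.24 − 2ξ, giving ξ = 10.32 mol/s.
Outlet amounts (n = n₀ + ν ξ):
  R: 74.24 − 2(10.32) = 53.6
  P: 91.39 − 3(10.32) = 60.43
  U: 0 + 1(10.32) = 10.32
  Q: 0 + 3(10.32) = 30.96

60.4 mol/s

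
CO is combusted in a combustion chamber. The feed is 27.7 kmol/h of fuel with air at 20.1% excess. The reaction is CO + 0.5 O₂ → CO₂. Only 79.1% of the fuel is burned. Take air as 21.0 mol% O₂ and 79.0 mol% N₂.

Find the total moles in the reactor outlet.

96 kmol/h

Stoichiometric O₂ = 0.5 × 27.7 = 13.85 kmol/h; O₂ fed = 13.85 × 1.201 = 16.63 kmol/h.
N₂ fed = 16.63 × 79/21 = 62.57 kmol/h.
Fuel reacted = 0.791 × 27.7 → ξ = 21.91 kmol/h.
Outlet (n = n₀ + ν ξ):
  CO: 27.7 − 1(21.91) = 5.789
  O₂: 16.63 − 0.5(21.91) = 5.678
  N₂: 62.57 (inert)
  CO₂: 0 + 1(21.91) = 21.91
Total out = 5.789 + 5.678 + 62.57 + 21.91 = 95.95 kmol/h.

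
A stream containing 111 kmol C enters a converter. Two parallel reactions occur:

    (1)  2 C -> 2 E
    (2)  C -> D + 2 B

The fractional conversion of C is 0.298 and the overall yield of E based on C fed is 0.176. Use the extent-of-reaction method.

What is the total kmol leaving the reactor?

Yield of E: 2ξ₁ / 111 = 0.176 → ξ₁ = 9.768 kmol.
Conversion of C: 2ξ₁ + 1ξ₂ = 0.298 × 111 = 33.08 → ξ₂ = 13.54 kmol.
Outlet amounts (n = n₀ + Σ ν·ξ):
  C: 111 − 2(9.768) − 1(13.54) = 77.92
  E: 0 + 2(9.768) = 19.54
  D: 0 + 1(13.54) = 13.54
  B: 0 + 2(13.54) = 27.08
Total out = 77.92 + 19.54 + 13.54 + 27.08 = 138.1 kmol.

138 kmol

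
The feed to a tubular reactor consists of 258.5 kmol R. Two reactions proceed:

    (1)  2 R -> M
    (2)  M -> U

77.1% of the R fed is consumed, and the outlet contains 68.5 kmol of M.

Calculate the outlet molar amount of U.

Conversion of R: R consumed = 2ξ₁ = 0.771 × 258.5 → ξ₁ = 99.65 kmol.
M balance: n_M = 0 + 1ξ₁ − 1ξ₂ = 68.5 → ξ₂ = (1·99.65 − 68.5)/1 = 31.15 kmol.
Outlet amounts (n = n₀ + Σ ν·ξ):
  R: 258.5 − 2(99.65) = 59.2
  M: 0 + 1(99.65) − 1(31.15) = 68.5
  U: 0 + 1(31.15) = 31.15

31.2 kmol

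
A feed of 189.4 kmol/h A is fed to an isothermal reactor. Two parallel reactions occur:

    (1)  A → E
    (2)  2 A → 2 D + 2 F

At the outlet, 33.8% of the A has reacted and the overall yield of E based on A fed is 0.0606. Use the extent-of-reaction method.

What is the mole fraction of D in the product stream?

Yield of E: 1ξ₁ / 189.4 = 0.0606 → ξ₁ = 11.48 kmol/h.
Conversion of A: 1ξ₁ + 2ξ₂ = 0.338 × 189.4 = 64.02 → ξ₂ = 26.27 kmol/h.
Outlet amounts (n = n₀ + Σ ν·ξ):
  A: 189.4 − 1(11.48) − 2(26.27) = 125.4
  E: 0 + 1(11.48) = 11.48
  D: 0 + 2(26.27) = 52.54
  F: 0 + 2(26.27) = 52.54
Total out = 241.9 kmol/h; y_D = 52.54 / 241.9 = 0.2172.

0.217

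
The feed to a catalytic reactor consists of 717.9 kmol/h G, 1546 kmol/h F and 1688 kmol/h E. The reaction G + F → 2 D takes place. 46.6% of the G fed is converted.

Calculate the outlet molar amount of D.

G reacted = 0.466 × 717.9 = 334.5 kmol/h; ν_G = −1, so ξ = 334.5/1 = 334.5 kmol/h.
Outlet amounts (n = n₀ + ν ξ):
  G: 717.9 − 1(334.5) = 383.4
  F: 1546 − 1(334.5) = 1211
  D: 0 + 2(334.5) = 669.1
  E: 1688 (inert)

669 kmol/h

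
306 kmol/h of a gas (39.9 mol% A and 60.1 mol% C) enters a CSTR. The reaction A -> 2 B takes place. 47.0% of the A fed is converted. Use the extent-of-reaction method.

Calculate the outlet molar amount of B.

115 kmol/h

A reacted = 0.47 × 122.1 = 57.38 kmol/h; ν_A = −1, so ξ = 57.38/1 = 57.38 kmol/h.
Outlet amounts (n = n₀ + ν ξ):
  A: 122.1 − 1(57.38) = 64.71
  B: 0 + 2(57.38) = 114.8
  C: 183.9 (inert)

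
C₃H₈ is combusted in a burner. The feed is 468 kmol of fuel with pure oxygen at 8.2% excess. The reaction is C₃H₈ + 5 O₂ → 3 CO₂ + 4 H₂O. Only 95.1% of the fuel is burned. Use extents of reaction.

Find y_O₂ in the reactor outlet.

Stoichiometric O₂ = 5 × 468 = 2340 kmol; O₂ fed = 2340 × 1.082 = 2532 kmol.
Fuel reacted = 0.951 × 468 → ξ = 445.1 kmol.
Outlet (n = n₀ + ν ξ):
  C₃H₈: 468 − 1(445.1) = 22.93
  O₂: 2532 − 5(445.1) = 306.5
  CO₂: 0 + 3(445.1) = 1335
  H₂O: 0 + 4(445.1) = 1780
Total out = 3445 kmol; y_O₂ = 306.5 / 3445 = 0.08898.

0.089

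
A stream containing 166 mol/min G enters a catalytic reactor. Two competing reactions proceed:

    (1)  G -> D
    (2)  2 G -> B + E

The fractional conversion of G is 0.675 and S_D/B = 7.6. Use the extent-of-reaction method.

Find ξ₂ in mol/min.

Conversion of G: G consumed = 0.675 × 166 = 112.1 mol/min = 1ξ₁ + 2ξ₂.
Selectivity: 1ξ₁ / (1ξ₂) = 7.6 → ξ₁ = 7.6 ξ₂.
Substitute: (1·7.6 + 2) ξ₂ = 112.1 → ξ₂ = 11.67 mol/min, ξ₁ = 88.71 mol/min.
Outlet amounts (n = n₀ + Σ ν·ξ):
  G: 166 − 1(88.71) − 2(11.67) = 53.95
  D: 0 + 1(88.71) = 88.71
  B: 0 + 1(11.67) = 11.67
  E: 0 + 1(11.67) = 11.67

ξ₂ = 11.7 mol/min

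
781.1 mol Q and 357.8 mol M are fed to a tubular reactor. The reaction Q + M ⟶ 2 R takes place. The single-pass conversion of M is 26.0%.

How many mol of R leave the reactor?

M reacted = 0.26 × 357.8 = 93.03 mol; ν_M = −1, so ξ = 93.03/1 = 93.03 mol.
Outlet amounts (n = n₀ + ν ξ):
  Q: 781.1 − 1(93.03) = 688.1
  M: 357.8 − 1(93.03) = 264.8
  R: 0 + 2(93.03) = 186.1

186 mol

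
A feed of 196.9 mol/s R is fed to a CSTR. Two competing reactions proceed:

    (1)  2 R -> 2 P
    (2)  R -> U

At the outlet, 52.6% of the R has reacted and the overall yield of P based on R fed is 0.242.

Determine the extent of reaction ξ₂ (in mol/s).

Yield of P: 2ξ₁ / 196.9 = 0.242 → ξ₁ = 23.82 mol/s.
Conversion of R: 2ξ₁ + 1ξ₂ = 0.526 × 196.9 = 103.6 → ξ₂ = 55.92 mol/s.
Outlet amounts (n = n₀ + Σ ν·ξ):
  R: 196.9 − 2(23.82) − 1(55.92) = 93.33
  P: 0 + 2(23.82) = 47.65
  U: 0 + 1(55.92) = 55.92

ξ₂ = 55.9 mol/s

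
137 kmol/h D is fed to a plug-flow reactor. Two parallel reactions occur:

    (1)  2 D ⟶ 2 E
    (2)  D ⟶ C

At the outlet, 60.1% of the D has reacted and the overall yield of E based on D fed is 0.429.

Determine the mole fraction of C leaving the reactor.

0.172

Yield of E: 2ξ₁ / 137 = 0.429 → ξ₁ = 29.39 kmol/h.
Conversion of D: 2ξ₁ + 1ξ₂ = 0.601 × 137 = 82.34 → ξ₂ = 23.56 kmol/h.
Outlet amounts (n = n₀ + Σ ν·ξ):
  D: 137 − 2(29.39) − 1(23.56) = 54.66
  E: 0 + 2(29.39) = 58.77
  C: 0 + 1(23.56) = 23.56
Total out = 137 kmol/h; y_C = 23.56 / 137 = 0.172.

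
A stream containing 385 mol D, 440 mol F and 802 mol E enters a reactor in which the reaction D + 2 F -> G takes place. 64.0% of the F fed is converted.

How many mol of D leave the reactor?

F reacted = 0.64 × 440 = 281.6 mol; ν_F = −2, so ξ = 281.6/2 = 140.8 mol.
Outlet amounts (n = n₀ + ν ξ):
  D: 385 − 1(140.8) = 244.2
  F: 440 − 2(140.8) = 158.4
  G: 0 + 1(140.8) = 140.8
  E: 802 (inert)

244 mol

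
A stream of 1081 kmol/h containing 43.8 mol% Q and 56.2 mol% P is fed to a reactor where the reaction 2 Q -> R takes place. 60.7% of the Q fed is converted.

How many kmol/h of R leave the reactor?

144 kmol/h

Q reacted = 0.607 × 473.5 = 287.4 kmol/h; ν_Q = −2, so ξ = 287.4/2 = 143.7 kmol/h.
Outlet amounts (n = n₀ + ν ξ):
  Q: 473.5 − 2(143.7) = 186.1
  R: 0 + 1(143.7) = 143.7
  P: 607.5 (inert)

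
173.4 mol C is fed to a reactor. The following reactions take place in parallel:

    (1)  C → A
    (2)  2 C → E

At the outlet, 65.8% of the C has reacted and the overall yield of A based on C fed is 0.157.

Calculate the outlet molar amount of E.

Yield of A: 1ξ₁ / 173.4 = 0.157 → ξ₁ = 27.22 mol.
Conversion of C: 1ξ₁ + 2ξ₂ = 0.658 × 173.4 = 114.1 → ξ₂ = 43.44 mol.
Outlet amounts (n = n₀ + Σ ν·ξ):
  C: 173.4 − 1(27.22) − 2(43.44) = 59.3
  A: 0 + 1(27.22) = 27.22
  E: 0 + 1(43.44) = 43.44

43.4 mol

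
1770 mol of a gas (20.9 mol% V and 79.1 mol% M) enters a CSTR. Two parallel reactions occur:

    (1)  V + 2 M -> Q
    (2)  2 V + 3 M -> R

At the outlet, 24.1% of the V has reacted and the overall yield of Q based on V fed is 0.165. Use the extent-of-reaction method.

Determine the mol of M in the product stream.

1240 mol

Yield of Q: 1ξ₁ / 369.9 = 0.165 → ξ₁ = 61.04 mol.
Conversion of V: 1ξ₁ + 2ξ₂ = 0.241 × 369.9 = 89.15 → ξ₂ = 14.06 mol.
Outlet amounts (n = n₀ + Σ ν·ξ):
  V: 369.9 − 1(61.04) − 2(14.06) = 280.8
  M: 1400 − 2(61.04) − 3(14.06) = 1236
  Q: 0 + 1(61.04) = 61.04
  R: 0 + 1(14.06) = 14.06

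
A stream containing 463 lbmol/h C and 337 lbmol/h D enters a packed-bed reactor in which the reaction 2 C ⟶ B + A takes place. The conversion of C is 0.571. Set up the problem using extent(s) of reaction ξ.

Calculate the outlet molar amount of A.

C reacted = 0.571 × 463 = 264.4 lbmol/h; ν_C = −2, so ξ = 264.4/2 = 132.2 lbmol/h.
Outlet amounts (n = n₀ + ν ξ):
  C: 463 − 2(132.2) = 198.6
  B: 0 + 1(132.2) = 132.2
  A: 0 + 1(132.2) = 132.2
  D: 337 (inert)

132 lbmol/h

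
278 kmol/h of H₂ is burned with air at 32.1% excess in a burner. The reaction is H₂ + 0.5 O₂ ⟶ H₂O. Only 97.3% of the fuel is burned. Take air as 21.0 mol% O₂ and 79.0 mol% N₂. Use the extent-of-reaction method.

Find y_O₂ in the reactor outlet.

0.0476

Stoichiometric O₂ = 0.5 × 278 = 139 kmol/h; O₂ fed = 139 × 1.321 = 183.6 kmol/h.
N₂ fed = 183.6 × 79/21 = 690.8 kmol/h.
Fuel reacted = 0.973 × 278 → ξ = 270.5 kmol/h.
Outlet (n = n₀ + ν ξ):
  H₂: 278 − 1(270.5) = 7.506
  O₂: 183.6 − 0.5(270.5) = 48.37
  N₂: 690.8 (inert)
  H₂O: 0 + 1(270.5) = 270.5
Total out = 1017 kmol/h; y_O₂ = 48.37 / 1017 = 0.04756.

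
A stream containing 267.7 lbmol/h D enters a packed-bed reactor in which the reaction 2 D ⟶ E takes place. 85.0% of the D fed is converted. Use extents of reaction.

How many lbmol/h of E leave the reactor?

D reacted = 0.85 × 267.7 = 227.5 lbmol/h; ν_D = −2, so ξ = 227.5/2 = 113.8 lbmol/h.
Outlet amounts (n = n₀ + ν ξ):
  D: 267.7 − 2(113.8) = 40.16
  E: 0 + 1(113.8) = 113.8

114 lbmol/h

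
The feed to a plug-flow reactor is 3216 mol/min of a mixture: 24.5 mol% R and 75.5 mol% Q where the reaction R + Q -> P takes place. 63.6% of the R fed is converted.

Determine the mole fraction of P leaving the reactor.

0.185

R reacted = 0.636 × 787.9 = 501.1 mol/min; ν_R = −1, so ξ = 501.1/1 = 501.1 mol/min.
Outlet amounts (n = n₀ + ν ξ):
  R: 787.9 − 1(501.1) = 286.8
  Q: 2428 − 1(501.1) = 1927
  P: 0 + 1(501.1) = 501.1
Total out = 2715 mol/min; y_P = 501.1 / 2715 = 0.1846.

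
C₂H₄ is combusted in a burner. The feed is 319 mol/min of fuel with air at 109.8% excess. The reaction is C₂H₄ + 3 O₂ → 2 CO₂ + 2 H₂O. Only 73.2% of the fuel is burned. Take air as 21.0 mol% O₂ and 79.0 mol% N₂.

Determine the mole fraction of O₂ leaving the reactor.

0.132

Stoichiometric O₂ = 3 × 319 = 957 mol/min; O₂ fed = 957 × 2.098 = 2008 mol/min.
N₂ fed = 2008 × 79/21 = 7553 mol/min.
Fuel reacted = 0.732 × 319 → ξ = 233.5 mol/min.
Outlet (n = n₀ + ν ξ):
  C₂H₄: 319 − 1(233.5) = 85.49
  O₂: 2008 − 3(233.5) = 1307
  N₂: 7553 (inert)
  CO₂: 0 + 2(233.5) = 467
  H₂O: 0 + 2(233.5) = 467
Total out = 9880 mol/min; y_O₂ = 1307 / 9880 = 0.1323.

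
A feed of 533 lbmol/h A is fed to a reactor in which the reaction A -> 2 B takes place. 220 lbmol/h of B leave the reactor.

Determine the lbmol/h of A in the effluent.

423 lbmol/h

For B: n = n₀ + 2ξ → 220 = 0 + 2ξ, giving ξ = 110 lbmol/h.
Outlet amounts (n = n₀ + ν ξ):
  A: 533 − 1(110) = 423
  B: 0 + 2(110) = 220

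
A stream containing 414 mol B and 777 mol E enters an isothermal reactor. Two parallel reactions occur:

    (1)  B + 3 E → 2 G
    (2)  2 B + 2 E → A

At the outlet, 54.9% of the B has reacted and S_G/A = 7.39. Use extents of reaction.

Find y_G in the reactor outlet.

Conversion of B: B consumed = 0.549 × 414 = 227.3 mol = 1ξ₁ + 2ξ₂.
Selectivity: 2ξ₁ / (1ξ₂) = 7.39 → ξ₁ = 3.695 ξ₂.
Substitute: (1·3.695 + 2) ξ₂ = 227.3 → ξ₂ = 39.91 mol, ξ₁ = 147.5 mol.
Outlet amounts (n = n₀ + Σ ν·ξ):
  B: 414 − 1(147.5) − 2(39.91) = 186.7
  E: 777 − 3(147.5) − 2(39.91) = 254.8
  G: 0 + 2(147.5) = 294.9
  A: 0 + 1(39.91) = 39.91
Total out = 776.3 mol; y_G = 294.9 / 776.3 = 0.3799.

0.38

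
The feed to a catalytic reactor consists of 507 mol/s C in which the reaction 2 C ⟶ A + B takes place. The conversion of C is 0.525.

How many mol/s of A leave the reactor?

C reacted = 0.525 × 507 = 266.2 mol/s; ν_C = −2, so ξ = 266.2/2 = 133.1 mol/s.
Outlet amounts (n = n₀ + ν ξ):
  C: 507 − 2(133.1) = 240.8
  A: 0 + 1(133.1) = 133.1
  B: 0 + 1(133.1) = 133.1

133 mol/s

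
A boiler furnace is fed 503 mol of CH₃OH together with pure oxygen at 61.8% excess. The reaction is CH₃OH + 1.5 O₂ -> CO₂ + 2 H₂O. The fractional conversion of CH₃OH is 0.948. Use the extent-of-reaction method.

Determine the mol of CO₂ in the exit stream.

477 mol

Stoichiometric O₂ = 1.5 × 503 = 754.5 mol; O₂ fed = 754.5 × 1.618 = 1221 mol.
Fuel reacted = 0.948 × 503 → ξ = 476.8 mol.
Outlet (n = n₀ + ν ξ):
  CH₃OH: 503 − 1(476.8) = 26.16
  O₂: 1221 − 1.5(476.8) = 505.5
  CO₂: 0 + 1(476.8) = 476.8
  H₂O: 0 + 2(476.8) = 953.7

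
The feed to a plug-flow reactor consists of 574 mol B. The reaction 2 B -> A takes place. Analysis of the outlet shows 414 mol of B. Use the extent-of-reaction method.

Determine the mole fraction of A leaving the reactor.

0.162

For B: n = n₀ − 2ξ → 414 = 574 − 2ξ, giving ξ = 80 mol.
Outlet amounts (n = n₀ + ν ξ):
  B: 574 − 2(80) = 414
  A: 0 + 1(80) = 80
Total out = 494 mol; y_A = 80 / 494 = 0.1619.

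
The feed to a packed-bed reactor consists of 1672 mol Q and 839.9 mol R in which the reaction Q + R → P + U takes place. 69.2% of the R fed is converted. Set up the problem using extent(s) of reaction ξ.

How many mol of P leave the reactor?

R reacted = 0.692 × 839.9 = 581.2 mol; ν_R = −1, so ξ = 581.2/1 = 581.2 mol.
Outlet amounts (n = n₀ + ν ξ):
  Q: 1672 − 1(581.2) = 1091
  R: 839.9 − 1(581.2) = 258.7
  P: 0 + 1(581.2) = 581.2
  U: 0 + 1(581.2) = 581.2

581 mol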